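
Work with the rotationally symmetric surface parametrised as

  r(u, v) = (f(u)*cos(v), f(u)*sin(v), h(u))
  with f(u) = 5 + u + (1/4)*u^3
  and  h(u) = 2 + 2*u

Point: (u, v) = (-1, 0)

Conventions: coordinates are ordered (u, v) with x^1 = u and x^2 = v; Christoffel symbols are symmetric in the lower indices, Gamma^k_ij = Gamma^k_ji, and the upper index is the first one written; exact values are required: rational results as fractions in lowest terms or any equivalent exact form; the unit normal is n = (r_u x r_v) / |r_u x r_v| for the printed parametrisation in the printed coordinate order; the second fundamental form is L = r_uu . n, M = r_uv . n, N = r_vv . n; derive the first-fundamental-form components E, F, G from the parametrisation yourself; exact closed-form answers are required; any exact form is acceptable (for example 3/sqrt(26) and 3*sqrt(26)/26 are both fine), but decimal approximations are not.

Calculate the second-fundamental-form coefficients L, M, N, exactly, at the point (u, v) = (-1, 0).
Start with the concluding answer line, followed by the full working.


Answer: L = 12*sqrt(113)/113, M = 0, N = 30*sqrt(113)/113

f = 15/4, f' = 7/4, f'' = -3/2, h' = 2, h'' = 0
E = 113/16, F = 0, G = 225/16; answer radicand W^2 = 113/16
unnormalised second-form numerators: l = 3, m = 0, n = 15/2; L = l/sqrt(113/16), and similarly M = m/sqrt(W^2), N = n/sqrt(W^2)


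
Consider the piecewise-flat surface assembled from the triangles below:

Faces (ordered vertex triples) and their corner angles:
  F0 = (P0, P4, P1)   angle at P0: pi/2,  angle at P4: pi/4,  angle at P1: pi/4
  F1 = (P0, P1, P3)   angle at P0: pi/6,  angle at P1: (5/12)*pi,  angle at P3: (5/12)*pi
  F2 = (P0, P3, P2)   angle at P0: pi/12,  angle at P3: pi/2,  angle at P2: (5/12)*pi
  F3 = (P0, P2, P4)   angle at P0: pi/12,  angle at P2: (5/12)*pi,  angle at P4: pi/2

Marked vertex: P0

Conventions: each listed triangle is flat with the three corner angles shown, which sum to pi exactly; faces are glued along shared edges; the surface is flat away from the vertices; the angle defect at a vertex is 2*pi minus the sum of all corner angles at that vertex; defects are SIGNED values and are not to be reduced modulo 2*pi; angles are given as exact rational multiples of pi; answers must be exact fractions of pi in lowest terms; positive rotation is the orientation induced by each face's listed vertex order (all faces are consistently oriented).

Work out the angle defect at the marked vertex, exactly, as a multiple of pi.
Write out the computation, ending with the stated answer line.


Sum of corner angles at P0: (5/6)*pi
defect = 2*pi - (5/6)*pi

Answer: defect(P0) = (7/6)*pi


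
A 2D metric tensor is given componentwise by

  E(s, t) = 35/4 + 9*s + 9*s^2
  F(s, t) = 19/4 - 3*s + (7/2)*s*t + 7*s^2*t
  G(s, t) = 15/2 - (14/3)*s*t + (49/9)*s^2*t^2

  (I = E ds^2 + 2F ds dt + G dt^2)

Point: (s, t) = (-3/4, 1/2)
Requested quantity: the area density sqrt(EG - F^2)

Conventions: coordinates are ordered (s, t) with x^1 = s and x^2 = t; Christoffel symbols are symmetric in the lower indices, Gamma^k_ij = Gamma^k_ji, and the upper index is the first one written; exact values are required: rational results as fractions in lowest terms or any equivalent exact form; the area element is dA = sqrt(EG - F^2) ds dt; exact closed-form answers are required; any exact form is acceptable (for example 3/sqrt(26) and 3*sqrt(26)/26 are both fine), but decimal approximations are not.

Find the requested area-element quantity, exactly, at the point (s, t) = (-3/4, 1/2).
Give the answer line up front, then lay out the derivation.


Answer: sqrt(EG - F^2) = sqrt(3102)/16

E = 113/16, F = 245/32, G = 641/64; EG - F^2 = 1551/128


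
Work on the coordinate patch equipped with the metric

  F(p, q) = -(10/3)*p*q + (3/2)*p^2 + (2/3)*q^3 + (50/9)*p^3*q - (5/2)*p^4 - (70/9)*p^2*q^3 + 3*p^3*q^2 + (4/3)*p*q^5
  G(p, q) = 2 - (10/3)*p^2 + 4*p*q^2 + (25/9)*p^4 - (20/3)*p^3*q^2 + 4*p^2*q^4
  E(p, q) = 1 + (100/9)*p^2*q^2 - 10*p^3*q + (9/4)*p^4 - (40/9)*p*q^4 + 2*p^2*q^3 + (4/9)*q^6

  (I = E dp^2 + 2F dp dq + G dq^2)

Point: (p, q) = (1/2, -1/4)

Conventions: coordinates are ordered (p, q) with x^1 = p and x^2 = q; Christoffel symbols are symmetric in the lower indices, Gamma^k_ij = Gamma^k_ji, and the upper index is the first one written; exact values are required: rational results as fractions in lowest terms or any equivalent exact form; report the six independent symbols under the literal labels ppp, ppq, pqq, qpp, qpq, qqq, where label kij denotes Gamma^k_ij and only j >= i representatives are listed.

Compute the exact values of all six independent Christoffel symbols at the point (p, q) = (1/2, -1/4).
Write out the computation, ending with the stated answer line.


E = 1649/1024, F = 775/1536, G = 3265/2304 at the point
E_p = 175/48, E_q = -925/384, F_p = 697/2304, F_q = -1597/1152, G_p = -1147/576, G_q = -31/48
EG - F^2 = 18685/9216;  g^inv = (9216/18685) * [[3265/2304, -775/1536], [-775/1536, 1649/1024]]
first-kind symbols [ij,l] = (1/2)(d_i g_jl + d_j g_il - d_l g_ij): [pp,p] = E_p/2 = 175/96, [pp,q] = F_p - E_q/2 = 217/144, [pq,p] = E_q/2 = -925/768, [pq,q] = G_p/2 = -1147/1152, [qq,p] = F_q - G_p/2 = -25/64, [qq,q] = G_q/2 = -31/96
Gamma^p_ij = (G*[ij,p] - F*[ij,q])/(EG - F^2), Gamma^q_ij = (E*[ij,q] - F*[ij,p])/(EG - F^2)

Answer: Gamma_ppp = 3360/3737, Gamma_ppq = -60/101, Gamma_pqq = -720/3737, Gamma_qpp = 13888/18685, Gamma_qpq = -248/505, Gamma_qqq = -2976/18685


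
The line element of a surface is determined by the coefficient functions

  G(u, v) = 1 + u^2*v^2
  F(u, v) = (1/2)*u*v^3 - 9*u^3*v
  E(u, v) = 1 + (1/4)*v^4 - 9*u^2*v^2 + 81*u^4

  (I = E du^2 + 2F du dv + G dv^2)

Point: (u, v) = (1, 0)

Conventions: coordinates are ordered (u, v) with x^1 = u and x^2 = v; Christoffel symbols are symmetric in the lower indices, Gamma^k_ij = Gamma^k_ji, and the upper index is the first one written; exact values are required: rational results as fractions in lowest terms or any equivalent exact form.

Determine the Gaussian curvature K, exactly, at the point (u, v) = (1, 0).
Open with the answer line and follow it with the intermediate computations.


Answer: K = -9/3362

E = 82, F = 0, G = 1, EG - F^2 = 82 at the point
E_u = 324, E_v = 0, F_u = 0, F_v = -9, G_u = 0, G_v = 0
E_vv = -18, F_uv = -27, G_uu = 0
The intrinsic route: Brioschi's K = (det M1 - det M2)/(EG - F^2)^2.
M1 = [[-E_vv/2 + F_uv - G_uu/2, E_u/2, F_u - E_v/2], [F_v - G_u/2, E, F], [G_v/2, F, G]] = [[-18, 162, 0], [-9, 82, 0], [0, 0, 1]]; det M1 = -18
M2 = [[0, E_v/2, G_u/2], [E_v/2, E, F], [G_u/2, F, G]] = [[0, 0, 0], [0, 82, 0], [0, 0, 1]]; det M2 = 0
det M1 - det M2 = -18; K = -18 / (82)^2 = -9/3362


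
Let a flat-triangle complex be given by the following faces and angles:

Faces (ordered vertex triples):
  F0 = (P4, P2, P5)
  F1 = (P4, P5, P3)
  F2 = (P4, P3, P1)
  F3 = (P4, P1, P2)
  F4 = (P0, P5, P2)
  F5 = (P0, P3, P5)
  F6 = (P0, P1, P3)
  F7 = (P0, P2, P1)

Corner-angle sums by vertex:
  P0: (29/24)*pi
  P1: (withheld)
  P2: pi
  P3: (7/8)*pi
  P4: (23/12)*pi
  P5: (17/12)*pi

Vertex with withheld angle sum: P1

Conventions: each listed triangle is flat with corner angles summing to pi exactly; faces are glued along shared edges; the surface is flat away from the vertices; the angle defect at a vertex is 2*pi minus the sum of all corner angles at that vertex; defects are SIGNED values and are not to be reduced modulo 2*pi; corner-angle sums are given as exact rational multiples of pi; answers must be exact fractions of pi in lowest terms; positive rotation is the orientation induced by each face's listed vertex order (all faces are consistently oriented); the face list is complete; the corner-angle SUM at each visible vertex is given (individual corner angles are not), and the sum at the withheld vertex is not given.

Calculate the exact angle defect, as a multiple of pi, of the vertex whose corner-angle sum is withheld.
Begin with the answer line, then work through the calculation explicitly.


Answer: defect(P1) = (5/12)*pi

V = 6, E = 12, F = 8; chi = V - E + F = 2
Gauss-Bonnet: total defect = 2*pi*chi = 4*pi; visible defects sum to (43/12)*pi


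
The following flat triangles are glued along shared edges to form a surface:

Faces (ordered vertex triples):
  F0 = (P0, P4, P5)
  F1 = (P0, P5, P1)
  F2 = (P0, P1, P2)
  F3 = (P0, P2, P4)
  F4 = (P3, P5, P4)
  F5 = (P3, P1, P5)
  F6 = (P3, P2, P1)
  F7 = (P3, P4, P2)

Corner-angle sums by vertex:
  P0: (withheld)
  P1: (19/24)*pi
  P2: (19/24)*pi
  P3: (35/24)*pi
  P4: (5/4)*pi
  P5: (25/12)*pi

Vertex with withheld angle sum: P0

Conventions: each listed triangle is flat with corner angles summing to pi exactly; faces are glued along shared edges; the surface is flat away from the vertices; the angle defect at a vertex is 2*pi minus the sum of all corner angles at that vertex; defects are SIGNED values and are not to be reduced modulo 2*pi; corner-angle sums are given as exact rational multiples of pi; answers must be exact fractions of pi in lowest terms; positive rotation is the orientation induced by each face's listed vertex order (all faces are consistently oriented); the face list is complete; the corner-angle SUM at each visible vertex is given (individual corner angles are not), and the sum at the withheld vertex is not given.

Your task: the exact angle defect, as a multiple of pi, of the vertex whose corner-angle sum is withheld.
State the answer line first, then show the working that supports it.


Answer: defect(P0) = (3/8)*pi

V = 6, E = 12, F = 8; chi = V - E + F = 2
Gauss-Bonnet: total defect = 2*pi*chi = 4*pi; visible defects sum to (29/8)*pi


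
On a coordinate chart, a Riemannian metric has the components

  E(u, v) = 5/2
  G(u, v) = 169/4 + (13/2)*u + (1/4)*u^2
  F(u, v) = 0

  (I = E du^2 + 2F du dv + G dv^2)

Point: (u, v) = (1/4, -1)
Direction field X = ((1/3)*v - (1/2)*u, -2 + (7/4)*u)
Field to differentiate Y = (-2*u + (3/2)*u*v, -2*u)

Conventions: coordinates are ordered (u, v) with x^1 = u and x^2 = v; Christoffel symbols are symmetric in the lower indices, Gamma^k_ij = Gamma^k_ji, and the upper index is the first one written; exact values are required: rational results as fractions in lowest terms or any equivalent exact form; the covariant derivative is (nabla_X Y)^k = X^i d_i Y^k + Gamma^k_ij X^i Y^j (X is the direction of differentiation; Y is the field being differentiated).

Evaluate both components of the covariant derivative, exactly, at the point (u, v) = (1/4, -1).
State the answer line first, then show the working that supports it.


Answer: (nabla_X Y)^u = -13/768, (nabla_X Y)^v = 1759/1696

E = 5/2, F = 0, G = 2809/64 at the point
E_u = 0, E_v = 0, F_u = 0, F_v = 0, G_u = 53/8, G_v = 0
EG - F^2 = 14045/128;  g^inv = (128/14045) * [[2809/64, 0], [0, 5/2]]
first-kind symbols [ij,l] = (1/2)(d_i g_jl + d_j g_il - d_l g_ij): [uu,u] = E_u/2 = 0, [uu,v] = F_u - E_v/2 = 0, [uv,u] = E_v/2 = 0, [uv,v] = G_u/2 = 53/16, [vv,u] = F_v - G_u/2 = -53/16, [vv,v] = G_v/2 = 0
Gamma^u_ij = (G*[ij,u] - F*[ij,v])/(EG - F^2), Gamma^v_ij = (E*[ij,v] - F*[ij,u])/(EG - F^2)
Gamma_uuu = 0, Gamma_uuv = 0, Gamma_uvv = -53/40, Gamma_vuu = 0, Gamma_vuv = 4/53, Gamma_vvv = 0
X = (-11/24, -25/16), Y = (-7/8, -1/2) at the point


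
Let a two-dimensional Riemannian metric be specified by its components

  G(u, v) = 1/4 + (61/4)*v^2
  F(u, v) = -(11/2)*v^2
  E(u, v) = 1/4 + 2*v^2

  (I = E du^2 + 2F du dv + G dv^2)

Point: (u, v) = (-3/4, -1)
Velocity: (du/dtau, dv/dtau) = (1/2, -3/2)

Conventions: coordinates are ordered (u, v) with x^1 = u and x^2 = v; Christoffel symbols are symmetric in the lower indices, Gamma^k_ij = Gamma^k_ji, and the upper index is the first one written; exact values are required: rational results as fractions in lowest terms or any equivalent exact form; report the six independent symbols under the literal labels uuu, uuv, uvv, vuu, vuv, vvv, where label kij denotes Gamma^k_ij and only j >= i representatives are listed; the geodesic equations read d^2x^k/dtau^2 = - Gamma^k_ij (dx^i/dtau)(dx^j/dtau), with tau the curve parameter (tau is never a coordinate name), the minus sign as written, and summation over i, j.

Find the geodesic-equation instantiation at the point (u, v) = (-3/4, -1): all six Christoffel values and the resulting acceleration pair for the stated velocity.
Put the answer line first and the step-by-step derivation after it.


Answer: Gamma_uuu = 88/37, Gamma_uuv = -248/37, Gamma_uvv = 693/37, Gamma_vuu = 36/37, Gamma_vuv = -88/37, Gamma_vvv = 419/74; accelerations (d^2u/dtau^2, d^2v/dtau^2) = (-7813/148, -4899/296)

E = 9/4, F = -11/2, G = 31/2 at the point
E_u = 0, E_v = -4, F_u = 0, F_v = 11, G_u = 0, G_v = -61/2
EG - F^2 = 37/8;  g^inv = (8/37) * [[31/2, 11/2], [11/2, 9/4]]
first-kind symbols [ij,l] = (1/2)(d_i g_jl + d_j g_il - d_l g_ij): [uu,u] = E_u/2 = 0, [uu,v] = F_u - E_v/2 = 2, [uv,u] = E_v/2 = -2, [uv,v] = G_u/2 = 0, [vv,u] = F_v - G_u/2 = 11, [vv,v] = G_v/2 = -61/4
Gamma^u_ij = (G*[ij,u] - F*[ij,v])/(EG - F^2), Gamma^v_ij = (E*[ij,v] - F*[ij,u])/(EG - F^2)
Gamma_uuu = 88/37, Gamma_uuv = -248/37, Gamma_uvv = 693/37, Gamma_vuu = 36/37, Gamma_vuv = -88/37, Gamma_vvv = 419/74
d^2u/dtau^2 = -(Gamma_uuu*(1/2)^2 + 2*Gamma_uuv*(1/2)*(-3/2) + Gamma_uvv*(-3/2)^2) = -7813/148
d^2v/dtau^2 = -(Gamma_vuu*(1/2)^2 + 2*Gamma_vuv*(1/2)*(-3/2) + Gamma_vvv*(-3/2)^2) = -4899/296


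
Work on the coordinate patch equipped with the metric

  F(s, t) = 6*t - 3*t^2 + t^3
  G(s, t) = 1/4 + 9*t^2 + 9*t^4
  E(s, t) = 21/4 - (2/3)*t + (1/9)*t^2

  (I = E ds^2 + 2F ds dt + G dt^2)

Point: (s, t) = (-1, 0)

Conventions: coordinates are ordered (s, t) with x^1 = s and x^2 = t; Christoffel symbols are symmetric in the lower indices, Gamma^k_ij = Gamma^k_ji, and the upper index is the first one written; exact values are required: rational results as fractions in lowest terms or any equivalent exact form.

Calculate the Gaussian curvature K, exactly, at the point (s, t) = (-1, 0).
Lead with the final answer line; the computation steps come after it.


Answer: K = -272/3969

E = 21/4, F = 0, G = 1/4, EG - F^2 = 21/16 at the point
E_s = 0, E_t = -2/3, F_s = 0, F_t = 6, G_s = 0, G_t = 0
E_tt = 2/9, F_st = 0, G_ss = 0
Evaluate Brioschi's two determinant matrices M1, M2 and divide by (EG - F^2)^2.
M1 = [[-E_tt/2 + F_st - G_ss/2, E_s/2, F_s - E_t/2], [F_t - G_s/2, E, F], [G_t/2, F, G]] = [[-1/9, 0, 1/3], [6, 21/4, 0], [0, 0, 1/4]]; det M1 = -7/48
M2 = [[0, E_t/2, G_s/2], [E_t/2, E, F], [G_s/2, F, G]] = [[0, -1/3, 0], [-1/3, 21/4, 0], [0, 0, 1/4]]; det M2 = -1/36
det M1 - det M2 = -17/144; K = -17/144 / (21/16)^2 = -272/3969


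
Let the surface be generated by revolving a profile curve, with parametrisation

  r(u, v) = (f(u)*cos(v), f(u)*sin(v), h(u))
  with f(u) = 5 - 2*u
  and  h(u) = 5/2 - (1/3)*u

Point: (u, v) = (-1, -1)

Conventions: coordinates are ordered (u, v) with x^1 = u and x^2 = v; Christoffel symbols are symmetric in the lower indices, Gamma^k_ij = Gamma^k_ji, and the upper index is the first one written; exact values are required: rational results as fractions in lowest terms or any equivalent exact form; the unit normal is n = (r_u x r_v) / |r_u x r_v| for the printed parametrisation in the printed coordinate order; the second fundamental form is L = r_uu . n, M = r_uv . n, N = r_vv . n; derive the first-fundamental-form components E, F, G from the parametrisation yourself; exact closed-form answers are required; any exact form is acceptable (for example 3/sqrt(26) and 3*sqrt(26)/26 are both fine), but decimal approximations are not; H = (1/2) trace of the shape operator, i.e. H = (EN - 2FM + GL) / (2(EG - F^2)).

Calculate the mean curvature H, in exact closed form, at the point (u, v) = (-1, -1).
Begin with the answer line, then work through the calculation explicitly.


Answer: H = -sqrt(37)/518

f = 7, f' = -2, f'' = 0, h' = -1/3, h'' = 0
E = 37/9, F = 0, G = 49; answer radicand W^2 = 37/9
unnormalised second-form numerators: l = 0, m = 0, n = -7/3; L = l/sqrt(37/9), and similarly M = m/sqrt(W^2), N = n/sqrt(W^2)
H = (E*n - 2*F*m + G*l) / (2*(EG - F^2)*sqrt(W^2)); E*n - 2*F*m + G*l = -259/27, EG - F^2 = 1813/9, so H = (-1/42)/sqrt(37/9)


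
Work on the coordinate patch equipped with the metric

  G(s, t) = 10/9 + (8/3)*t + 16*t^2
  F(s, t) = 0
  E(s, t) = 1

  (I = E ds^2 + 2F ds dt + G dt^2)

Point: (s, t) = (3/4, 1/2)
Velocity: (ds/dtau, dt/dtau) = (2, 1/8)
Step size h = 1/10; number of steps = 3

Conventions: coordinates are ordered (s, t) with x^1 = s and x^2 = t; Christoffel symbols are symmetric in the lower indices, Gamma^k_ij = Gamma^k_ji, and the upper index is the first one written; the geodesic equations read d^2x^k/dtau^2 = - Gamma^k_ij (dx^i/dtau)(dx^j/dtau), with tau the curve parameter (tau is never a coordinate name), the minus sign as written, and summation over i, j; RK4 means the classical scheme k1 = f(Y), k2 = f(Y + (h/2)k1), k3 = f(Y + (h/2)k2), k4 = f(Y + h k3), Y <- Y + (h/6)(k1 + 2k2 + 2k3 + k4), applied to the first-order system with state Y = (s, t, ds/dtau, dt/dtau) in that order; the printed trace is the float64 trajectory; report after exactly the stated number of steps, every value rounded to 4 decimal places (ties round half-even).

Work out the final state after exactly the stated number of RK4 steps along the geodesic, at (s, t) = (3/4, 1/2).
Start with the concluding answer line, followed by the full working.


Answer: s = 1.3500, t = 0.5365, ds/dtau = 2.0000, dt/dtau = 0.1187

f(Y) = (ds/dtau, dt/dtau, -Gamma^s_ij Y'^i Y'^j, -Gamma^t_ij Y'^i Y'^j) with the Gammas evaluated at the stage position; h = 0.100000; intermediate values shown to 6 dp
step 0: s = 0.7500, t = 0.5000, ds/dtau = 2.0000, dt/dtau = 0.1250
step 1:
  k1: at (s, t) = (0.750000, 0.500000), (ds/dtau, dt/dtau) = (2.000000, 0.125000); Gamma_sss = 0.000000, Gamma_sst = 0.000000, Gamma_stt = 0.000000, Gamma_tss = 0.000000, Gamma_tst = 0.000000, Gamma_ttt = 1.448276; k1 = (2.000000, 0.125000, 0.000000, -0.022629)
  k2: at (s, t) = (0.850000, 0.506250), (ds/dtau, dt/dtau) = (2.000000, 0.123869); Gamma_sss = 0.000000, Gamma_sst = 0.000000, Gamma_stt = 0.000000, Gamma_tss = 0.000000, Gamma_tst = 0.000000, Gamma_ttt = 1.437628; k2 = (2.000000, 0.123869, 0.000000, -0.022058)
  k3: at (s, t) = (0.850000, 0.506193), (ds/dtau, dt/dtau) = (2.000000, 0.123897); Gamma_sss = 0.000000, Gamma_sst = 0.000000, Gamma_stt = 0.000000, Gamma_tss = 0.000000, Gamma_tst = 0.000000, Gamma_ttt = 1.437724; k3 = (2.000000, 0.123897, 0.000000, -0.022070)
  k4: at (s, t) = (0.950000, 0.512390), (ds/dtau, dt/dtau) = (2.000000, 0.122793); Gamma_sss = 0.000000, Gamma_sst = 0.000000, Gamma_stt = 0.000000, Gamma_tss = 0.000000, Gamma_tst = 0.000000, Gamma_ttt = 1.427271; k4 = (2.000000, 0.122793, 0.000000, -0.021521)
  Y <- Y + (h/6)(k1 + 2k2 + 2k3 + k4): s = 0.9500, t = 0.5124, ds/dtau = 2.0000, dt/dtau = 0.1228
step 2:
  k1: at (s, t) = (0.950000, 0.512389), (ds/dtau, dt/dtau) = (2.000000, 0.122793); Gamma_sss = 0.000000, Gamma_sst = 0.000000, Gamma_stt = 0.000000, Gamma_tss = 0.000000, Gamma_tst = 0.000000, Gamma_ttt = 1.427273; k1 = (2.000000, 0.122793, 0.000000, -0.021521)
  k2: at (s, t) = (1.050000, 0.518528), (ds/dtau, dt/dtau) = (2.000000, 0.121717); Gamma_sss = 0.000000, Gamma_sst = 0.000000, Gamma_stt = 0.000000, Gamma_tss = 0.000000, Gamma_tst = 0.000000, Gamma_ttt = 1.417020; k2 = (2.000000, 0.121717, 0.000000, -0.020993)
  k3: at (s, t) = (1.050000, 0.518475), (ds/dtau, dt/dtau) = (2.000000, 0.121744); Gamma_sss = 0.000000, Gamma_sst = 0.000000, Gamma_stt = 0.000000, Gamma_tss = 0.000000, Gamma_tst = 0.000000, Gamma_ttt = 1.417110; k3 = (2.000000, 0.121744, 0.000000, -0.021004)
  k4: at (s, t) = (1.150000, 0.524563), (ds/dtau, dt/dtau) = (2.000000, 0.120693); Gamma_sss = 0.000000, Gamma_sst = 0.000000, Gamma_stt = 0.000000, Gamma_tss = 0.000000, Gamma_tst = 0.000000, Gamma_ttt = 1.407044; k4 = (2.000000, 0.120693, 0.000000, -0.020496)
  Y <- Y + (h/6)(k1 + 2k2 + 2k3 + k4): s = 1.1500, t = 0.5246, ds/dtau = 2.0000, dt/dtau = 0.1207
step 3:
  k1: at (s, t) = (1.150000, 0.524562), (ds/dtau, dt/dtau) = (2.000000, 0.120693); Gamma_sss = 0.000000, Gamma_sst = 0.000000, Gamma_stt = 0.000000, Gamma_tss = 0.000000, Gamma_tst = 0.000000, Gamma_ttt = 1.407045; k1 = (2.000000, 0.120693, 0.000000, -0.020496)
  k2: at (s, t) = (1.250000, 0.530597), (ds/dtau, dt/dtau) = (2.000000, 0.119668); Gamma_sss = 0.000000, Gamma_sst = 0.000000, Gamma_stt = 0.000000, Gamma_tss = 0.000000, Gamma_tst = 0.000000, Gamma_ttt = 1.397168; k2 = (2.000000, 0.119668, 0.000000, -0.020008)
  k3: at (s, t) = (1.250000, 0.530546), (ds/dtau, dt/dtau) = (2.000000, 0.119693); Gamma_sss = 0.000000, Gamma_sst = 0.000000, Gamma_stt = 0.000000, Gamma_tss = 0.000000, Gamma_tst = 0.000000, Gamma_ttt = 1.397252; k3 = (2.000000, 0.119693, 0.000000, -0.020017)
  k4: at (s, t) = (1.350000, 0.536531), (ds/dtau, dt/dtau) = (2.000000, 0.118691); Gamma_sss = 0.000000, Gamma_sst = 0.000000, Gamma_stt = 0.000000, Gamma_tss = 0.000000, Gamma_tst = 0.000000, Gamma_ttt = 1.387553; k4 = (2.000000, 0.118691, 0.000000, -0.019547)
  Y <- Y + (h/6)(k1 + 2k2 + 2k3 + k4): s = 1.3500, t = 0.5365, ds/dtau = 2.0000, dt/dtau = 0.1187


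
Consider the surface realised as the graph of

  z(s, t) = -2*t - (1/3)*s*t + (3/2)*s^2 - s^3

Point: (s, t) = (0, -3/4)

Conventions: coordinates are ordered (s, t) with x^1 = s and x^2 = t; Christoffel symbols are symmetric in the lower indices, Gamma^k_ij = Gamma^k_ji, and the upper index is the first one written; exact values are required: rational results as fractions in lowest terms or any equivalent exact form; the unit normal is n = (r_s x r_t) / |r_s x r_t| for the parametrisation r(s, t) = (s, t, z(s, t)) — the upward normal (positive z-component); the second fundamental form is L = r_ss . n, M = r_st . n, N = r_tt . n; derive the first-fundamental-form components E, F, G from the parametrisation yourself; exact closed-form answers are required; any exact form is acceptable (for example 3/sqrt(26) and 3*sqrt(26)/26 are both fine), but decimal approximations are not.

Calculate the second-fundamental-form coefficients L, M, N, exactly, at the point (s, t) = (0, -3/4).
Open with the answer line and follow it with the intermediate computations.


Answer: L = 4/3, M = -4/27, N = 0

z_s = 1/4, z_t = -2, z_ss = 3, z_st = -1/3, z_tt = 0
E = 17/16, F = -1/2, G = 5; answer radicand W^2 = 81/16
unnormalised second-form numerators: l = 3, m = -1/3, n = 0; L = l/sqrt(81/16), and similarly M = m/sqrt(W^2), N = n/sqrt(W^2)


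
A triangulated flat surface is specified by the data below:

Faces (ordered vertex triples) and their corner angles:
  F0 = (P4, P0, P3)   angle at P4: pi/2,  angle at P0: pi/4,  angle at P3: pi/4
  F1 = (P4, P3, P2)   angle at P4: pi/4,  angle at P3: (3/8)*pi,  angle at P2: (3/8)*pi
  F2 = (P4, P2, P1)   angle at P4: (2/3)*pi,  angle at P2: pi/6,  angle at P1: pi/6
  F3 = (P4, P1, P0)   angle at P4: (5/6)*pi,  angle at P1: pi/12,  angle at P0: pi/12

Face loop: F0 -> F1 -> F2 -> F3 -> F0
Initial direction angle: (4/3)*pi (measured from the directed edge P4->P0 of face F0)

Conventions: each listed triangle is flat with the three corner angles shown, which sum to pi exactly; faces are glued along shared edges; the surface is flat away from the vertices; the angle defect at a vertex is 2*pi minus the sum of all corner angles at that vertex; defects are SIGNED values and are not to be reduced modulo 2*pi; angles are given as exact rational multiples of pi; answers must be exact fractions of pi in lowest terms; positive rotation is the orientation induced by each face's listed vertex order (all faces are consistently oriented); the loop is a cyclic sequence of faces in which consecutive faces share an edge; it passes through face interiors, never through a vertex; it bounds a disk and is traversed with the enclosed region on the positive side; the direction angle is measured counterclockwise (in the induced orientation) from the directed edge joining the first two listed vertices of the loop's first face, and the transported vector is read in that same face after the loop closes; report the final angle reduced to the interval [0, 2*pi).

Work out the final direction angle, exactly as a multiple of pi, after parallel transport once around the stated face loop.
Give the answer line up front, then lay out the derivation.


Answer: final direction angle = (13/12)*pi

enclosed vertex P4: corner angles sum to (9/4)*pi, defect = 2*pi - (9/4)*pi = -pi/4
summing the enclosed defects onto the initial angle, mod 2*pi in the induced orientation:
final angle = (4/3)*pi - pi/4 = (13/12)*pi (mod 2*pi)


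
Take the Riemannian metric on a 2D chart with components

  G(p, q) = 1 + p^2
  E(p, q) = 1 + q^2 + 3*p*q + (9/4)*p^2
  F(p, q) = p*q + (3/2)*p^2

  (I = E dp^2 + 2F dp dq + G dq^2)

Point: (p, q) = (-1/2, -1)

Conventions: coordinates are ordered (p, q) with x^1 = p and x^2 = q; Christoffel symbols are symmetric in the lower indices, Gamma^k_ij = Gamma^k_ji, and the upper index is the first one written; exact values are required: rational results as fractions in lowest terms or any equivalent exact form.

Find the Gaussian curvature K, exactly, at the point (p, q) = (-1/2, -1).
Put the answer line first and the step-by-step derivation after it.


Answer: K = -256/4761

E = 65/16, F = 7/8, G = 5/4, EG - F^2 = 69/16 at the point
E_p = -21/4, E_q = -7/2, F_p = -5/2, F_q = -1/2, G_p = -1, G_q = 0
E_qq = 2, F_pq = 1, G_pp = 2
Using the Brioschi determinant formula for K from the metric derivatives:
M1 = [[-E_qq/2 + F_pq - G_pp/2, E_p/2, F_p - E_q/2], [F_q - G_p/2, E, F], [G_q/2, F, G]] = [[-1, -21/8, -3/4], [0, 65/16, 7/8], [0, 7/8, 5/4]]; det M1 = -69/16
M2 = [[0, E_q/2, G_p/2], [E_q/2, E, F], [G_p/2, F, G]] = [[0, -7/4, -1/2], [-7/4, 65/16, 7/8], [-1/2, 7/8, 5/4]]; det M2 = -53/16
det M1 - det M2 = -1; K = -1 / (69/16)^2 = -256/4761


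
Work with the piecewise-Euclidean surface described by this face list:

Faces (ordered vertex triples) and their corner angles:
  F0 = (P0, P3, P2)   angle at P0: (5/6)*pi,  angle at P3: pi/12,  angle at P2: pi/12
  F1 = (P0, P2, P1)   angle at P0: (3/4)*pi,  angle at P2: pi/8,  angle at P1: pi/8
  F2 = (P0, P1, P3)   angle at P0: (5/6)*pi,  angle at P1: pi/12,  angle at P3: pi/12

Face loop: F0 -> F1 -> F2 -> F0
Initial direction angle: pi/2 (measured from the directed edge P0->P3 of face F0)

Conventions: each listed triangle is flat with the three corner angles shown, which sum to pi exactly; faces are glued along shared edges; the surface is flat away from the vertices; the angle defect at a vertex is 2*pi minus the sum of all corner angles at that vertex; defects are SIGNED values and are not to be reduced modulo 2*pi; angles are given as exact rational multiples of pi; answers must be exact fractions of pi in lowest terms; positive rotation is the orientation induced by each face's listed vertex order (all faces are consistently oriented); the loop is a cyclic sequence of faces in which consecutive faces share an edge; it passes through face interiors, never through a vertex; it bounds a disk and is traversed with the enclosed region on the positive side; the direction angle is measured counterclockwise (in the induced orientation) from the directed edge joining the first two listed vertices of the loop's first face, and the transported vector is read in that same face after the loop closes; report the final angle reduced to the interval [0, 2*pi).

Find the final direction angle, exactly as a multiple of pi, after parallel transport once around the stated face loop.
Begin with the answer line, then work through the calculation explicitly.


Answer: final direction angle = pi/12

enclosed vertex P0: corner angles sum to (29/12)*pi, defect = 2*pi - (29/12)*pi = (-5/12)*pi
transport around the loop rotates by the sum of enclosed defects; add to the initial angle mod 2*pi
final angle = pi/2 - (5/12)*pi = pi/12 (mod 2*pi)


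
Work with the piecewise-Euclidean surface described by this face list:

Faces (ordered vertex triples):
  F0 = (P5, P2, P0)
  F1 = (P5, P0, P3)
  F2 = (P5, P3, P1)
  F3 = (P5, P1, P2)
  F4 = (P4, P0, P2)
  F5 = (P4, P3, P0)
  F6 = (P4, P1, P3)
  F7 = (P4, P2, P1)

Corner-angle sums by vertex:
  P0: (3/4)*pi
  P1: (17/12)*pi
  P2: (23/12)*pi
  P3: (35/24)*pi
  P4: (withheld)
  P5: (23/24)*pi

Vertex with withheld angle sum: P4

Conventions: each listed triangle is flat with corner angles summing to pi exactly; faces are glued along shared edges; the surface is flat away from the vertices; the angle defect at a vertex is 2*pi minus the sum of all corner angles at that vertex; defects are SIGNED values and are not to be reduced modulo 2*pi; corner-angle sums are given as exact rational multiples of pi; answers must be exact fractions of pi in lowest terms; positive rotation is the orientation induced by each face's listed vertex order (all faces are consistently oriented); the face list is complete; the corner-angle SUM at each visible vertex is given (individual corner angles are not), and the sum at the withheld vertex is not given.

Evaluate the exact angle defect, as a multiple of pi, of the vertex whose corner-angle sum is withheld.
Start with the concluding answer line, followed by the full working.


Answer: defect(P4) = pi/2

V = 6, E = 12, F = 8; chi = V - E + F = 2
Gauss-Bonnet: total defect = 2*pi*chi = 4*pi; visible defects sum to (7/2)*pi


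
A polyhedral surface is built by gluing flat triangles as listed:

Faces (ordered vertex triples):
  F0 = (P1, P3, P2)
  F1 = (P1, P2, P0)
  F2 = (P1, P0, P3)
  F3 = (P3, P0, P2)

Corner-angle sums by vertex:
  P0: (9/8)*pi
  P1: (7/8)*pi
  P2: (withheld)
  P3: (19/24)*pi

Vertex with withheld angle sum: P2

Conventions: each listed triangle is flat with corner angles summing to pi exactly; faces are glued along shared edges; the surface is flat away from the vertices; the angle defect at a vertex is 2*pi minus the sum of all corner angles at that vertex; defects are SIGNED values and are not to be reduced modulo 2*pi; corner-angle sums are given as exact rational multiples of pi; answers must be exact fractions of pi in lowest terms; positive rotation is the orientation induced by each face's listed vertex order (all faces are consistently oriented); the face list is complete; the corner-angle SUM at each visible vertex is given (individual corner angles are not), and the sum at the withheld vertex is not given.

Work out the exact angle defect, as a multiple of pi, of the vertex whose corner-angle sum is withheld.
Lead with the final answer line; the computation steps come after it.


Answer: defect(P2) = (19/24)*pi

V = 4, E = 6, F = 4; chi = V - E + F = 2
Gauss-Bonnet: total defect = 2*pi*chi = 4*pi; visible defects sum to (77/24)*pi


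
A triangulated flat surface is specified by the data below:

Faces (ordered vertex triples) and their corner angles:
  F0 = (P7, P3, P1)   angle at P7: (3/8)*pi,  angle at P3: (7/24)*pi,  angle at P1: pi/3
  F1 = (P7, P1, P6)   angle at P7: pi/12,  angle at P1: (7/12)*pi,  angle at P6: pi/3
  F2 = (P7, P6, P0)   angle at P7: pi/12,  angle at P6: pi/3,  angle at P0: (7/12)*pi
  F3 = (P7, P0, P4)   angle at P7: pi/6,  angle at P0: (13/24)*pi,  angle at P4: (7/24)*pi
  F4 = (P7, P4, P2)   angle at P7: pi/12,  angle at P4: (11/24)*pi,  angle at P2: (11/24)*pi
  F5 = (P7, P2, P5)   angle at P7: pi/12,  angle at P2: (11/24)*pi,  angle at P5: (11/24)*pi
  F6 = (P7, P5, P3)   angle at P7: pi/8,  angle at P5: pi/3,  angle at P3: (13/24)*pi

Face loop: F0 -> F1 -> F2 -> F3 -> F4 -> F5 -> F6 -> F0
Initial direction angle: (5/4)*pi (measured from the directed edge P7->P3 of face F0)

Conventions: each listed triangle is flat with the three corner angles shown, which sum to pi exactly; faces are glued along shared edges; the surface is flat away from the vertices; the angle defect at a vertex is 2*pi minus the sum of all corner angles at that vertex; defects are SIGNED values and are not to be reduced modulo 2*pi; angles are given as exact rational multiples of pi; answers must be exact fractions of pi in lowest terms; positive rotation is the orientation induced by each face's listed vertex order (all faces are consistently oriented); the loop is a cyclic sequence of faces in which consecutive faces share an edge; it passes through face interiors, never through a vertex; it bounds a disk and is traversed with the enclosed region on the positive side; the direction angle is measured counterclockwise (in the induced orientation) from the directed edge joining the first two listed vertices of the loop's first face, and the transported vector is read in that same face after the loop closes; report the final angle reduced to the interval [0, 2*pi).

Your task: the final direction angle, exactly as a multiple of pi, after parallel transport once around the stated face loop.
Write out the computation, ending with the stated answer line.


enclosed vertex P7: corner angles sum to pi, defect = 2*pi - pi = pi
holonomy = initial angle + sum of enclosed defects (mod 2*pi), positive in the induced orientation
final angle = (5/4)*pi + pi = pi/4 (mod 2*pi)

Answer: final direction angle = pi/4


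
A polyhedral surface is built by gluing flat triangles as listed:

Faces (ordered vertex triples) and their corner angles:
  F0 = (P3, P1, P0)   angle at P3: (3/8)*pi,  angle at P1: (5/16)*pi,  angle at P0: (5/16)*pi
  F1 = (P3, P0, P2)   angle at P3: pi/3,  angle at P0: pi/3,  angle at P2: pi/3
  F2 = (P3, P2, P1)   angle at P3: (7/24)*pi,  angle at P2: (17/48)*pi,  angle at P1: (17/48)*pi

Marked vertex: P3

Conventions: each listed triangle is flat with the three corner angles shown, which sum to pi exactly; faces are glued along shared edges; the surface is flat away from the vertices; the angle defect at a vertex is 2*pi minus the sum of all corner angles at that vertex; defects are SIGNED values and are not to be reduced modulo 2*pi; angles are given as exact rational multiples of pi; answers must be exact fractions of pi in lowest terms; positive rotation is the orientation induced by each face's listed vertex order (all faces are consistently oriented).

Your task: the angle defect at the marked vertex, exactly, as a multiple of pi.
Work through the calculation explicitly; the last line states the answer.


Sum of corner angles at P3: pi
defect = 2*pi - pi

Answer: defect(P3) = pi


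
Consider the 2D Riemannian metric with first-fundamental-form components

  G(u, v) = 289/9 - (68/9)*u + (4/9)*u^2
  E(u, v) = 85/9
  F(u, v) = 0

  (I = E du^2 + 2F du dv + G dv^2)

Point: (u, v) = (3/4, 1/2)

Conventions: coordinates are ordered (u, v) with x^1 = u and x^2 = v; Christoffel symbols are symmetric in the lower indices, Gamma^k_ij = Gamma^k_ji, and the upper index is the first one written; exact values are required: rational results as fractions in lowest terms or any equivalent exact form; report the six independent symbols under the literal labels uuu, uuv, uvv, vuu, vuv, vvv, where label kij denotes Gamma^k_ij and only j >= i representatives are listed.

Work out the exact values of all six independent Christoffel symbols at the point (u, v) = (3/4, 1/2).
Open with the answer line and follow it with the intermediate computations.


Answer: Gamma_uuu = 0, Gamma_uuv = 0, Gamma_uvv = 31/85, Gamma_vuu = 0, Gamma_vuv = -4/31, Gamma_vvv = 0

E = 85/9, F = 0, G = 961/36 at the point
E_u = 0, E_v = 0, F_u = 0, F_v = 0, G_u = -62/9, G_v = 0
EG - F^2 = 81685/324;  g^inv = (324/81685) * [[961/36, 0], [0, 85/9]]
first-kind symbols [ij,l] = (1/2)(d_i g_jl + d_j g_il - d_l g_ij): [uu,u] = E_u/2 = 0, [uu,v] = F_u - E_v/2 = 0, [uv,u] = E_v/2 = 0, [uv,v] = G_u/2 = -31/9, [vv,u] = F_v - G_u/2 = 31/9, [vv,v] = G_v/2 = 0
Gamma^u_ij = (G*[ij,u] - F*[ij,v])/(EG - F^2), Gamma^v_ij = (E*[ij,v] - F*[ij,u])/(EG - F^2)


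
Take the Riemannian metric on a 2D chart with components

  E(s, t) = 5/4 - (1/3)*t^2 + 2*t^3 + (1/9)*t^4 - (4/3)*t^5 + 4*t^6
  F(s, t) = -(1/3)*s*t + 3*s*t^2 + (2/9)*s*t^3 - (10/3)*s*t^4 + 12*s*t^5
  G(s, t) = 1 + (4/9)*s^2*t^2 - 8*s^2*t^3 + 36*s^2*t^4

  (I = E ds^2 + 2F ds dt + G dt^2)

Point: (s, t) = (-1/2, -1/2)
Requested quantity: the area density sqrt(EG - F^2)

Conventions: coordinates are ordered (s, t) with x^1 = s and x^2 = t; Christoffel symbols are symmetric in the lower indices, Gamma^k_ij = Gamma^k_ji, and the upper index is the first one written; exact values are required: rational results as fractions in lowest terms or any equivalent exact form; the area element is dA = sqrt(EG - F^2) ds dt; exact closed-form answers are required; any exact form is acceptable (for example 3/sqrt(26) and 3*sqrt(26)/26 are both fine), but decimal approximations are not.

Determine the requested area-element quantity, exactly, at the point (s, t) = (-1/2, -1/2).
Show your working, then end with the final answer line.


E = 37/36, F = -11/72, G = 265/144; EG - F^2 = 269/144

Answer: sqrt(EG - F^2) = sqrt(269)/12


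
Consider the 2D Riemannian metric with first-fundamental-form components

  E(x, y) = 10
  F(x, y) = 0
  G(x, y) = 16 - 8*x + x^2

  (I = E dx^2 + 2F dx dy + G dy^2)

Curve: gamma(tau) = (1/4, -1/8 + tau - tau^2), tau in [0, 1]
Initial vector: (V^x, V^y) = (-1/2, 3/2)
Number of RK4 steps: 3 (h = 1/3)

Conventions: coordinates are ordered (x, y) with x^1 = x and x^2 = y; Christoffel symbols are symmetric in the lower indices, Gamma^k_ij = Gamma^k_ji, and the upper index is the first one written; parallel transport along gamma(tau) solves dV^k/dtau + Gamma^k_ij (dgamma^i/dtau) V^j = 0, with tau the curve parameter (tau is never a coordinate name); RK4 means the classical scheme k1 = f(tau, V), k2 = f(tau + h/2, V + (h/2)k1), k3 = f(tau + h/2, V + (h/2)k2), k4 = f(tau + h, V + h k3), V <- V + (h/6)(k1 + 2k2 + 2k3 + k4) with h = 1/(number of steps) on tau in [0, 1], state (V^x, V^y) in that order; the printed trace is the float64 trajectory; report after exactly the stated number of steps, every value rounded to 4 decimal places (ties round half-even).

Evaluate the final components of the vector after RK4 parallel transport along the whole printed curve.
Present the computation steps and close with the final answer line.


gamma'(tau) = (0, 1 - 2*tau); f(tau, V)^k = -Gamma^k_ij(gamma(tau)) gamma'^i(tau) V^j; h = 1/3; intermediate values shown to 6 dp
curve data and Christoffel symbols at the stage parameters:
  tau = 0.000000: gamma = (0.250000, -0.125000), gamma' = (0.000000, 1.000000); Gamma_xxx = 0.000000, Gamma_xxy = 0.000000, Gamma_xyy = 0.375000, Gamma_yxx = 0.000000, Gamma_yxy = -0.266667, Gamma_yyy = 0.000000
  tau = 0.166667: gamma = (0.250000, 0.013889), gamma' = (0.000000, 0.666667); Gamma_xxx = 0.000000, Gamma_xxy = 0.000000, Gamma_xyy = 0.375000, Gamma_yxx = 0.000000, Gamma_yxy = -0.266667, Gamma_yyy = 0.000000
  tau = 0.333333: gamma = (0.250000, 0.097222), gamma' = (0.000000, 0.333333); Gamma_xxx = 0.000000, Gamma_xxy = 0.000000, Gamma_xyy = 0.375000, Gamma_yxx = 0.000000, Gamma_yxy = -0.266667, Gamma_yyy = 0.000000
  tau = 0.500000: gamma = (0.250000, 0.125000), gamma' = (0.000000, 0.000000); Gamma_xxx = 0.000000, Gamma_xxy = 0.000000, Gamma_xyy = 0.375000, Gamma_yxx = 0.000000, Gamma_yxy = -0.266667, Gamma_yyy = 0.000000
  tau = 0.666667: gamma = (0.250000, 0.097222), gamma' = (0.000000, -0.333333); Gamma_xxx = 0.000000, Gamma_xxy = 0.000000, Gamma_xyy = 0.375000, Gamma_yxx = 0.000000, Gamma_yxy = -0.266667, Gamma_yyy = 0.000000
  tau = 0.833333: gamma = (0.250000, 0.013889), gamma' = (0.000000, -0.666667); Gamma_xxx = 0.000000, Gamma_xxy = 0.000000, Gamma_xyy = 0.375000, Gamma_yxx = 0.000000, Gamma_yxy = -0.266667, Gamma_yyy = 0.000000
  tau = 1.000000: gamma = (0.250000, -0.125000), gamma' = (0.000000, -1.000000); Gamma_xxx = 0.000000, Gamma_xxy = 0.000000, Gamma_xyy = 0.375000, Gamma_yxx = 0.000000, Gamma_yxy = -0.266667, Gamma_yyy = 0.000000
step 0: V^x = -0.5000, V^y = 1.5000
step 1: k1 = (-0.562500, -0.133333), k2 = (-0.369444, -0.105556), k3 = (-0.370602, -0.099835), k4 = (-0.183340, -0.055425); V <- V + (h/6)(k1 + 2k2 + 2k3 + k4): V^x = -0.6237, V^y = 1.4667
step 2: k1 = (-0.183337, -0.055437), k2 = (0.000000, 0.000000), k3 = (0.000000, 0.000000), k4 = (0.183337, 0.055437); V <- V + (h/6)(k1 + 2k2 + 2k3 + k4): V^x = -0.6237, V^y = 1.4667
step 3: k1 = (0.183337, 0.055437), k2 = (0.368983, 0.105441), k3 = (0.371066, 0.099941), k4 = (0.562502, 0.133326); V <- V + (h/6)(k1 + 2k2 + 2k3 + k4): V^x = -0.5000, V^y = 1.5000

Answer: V^x = -0.5000, V^y = 1.5000


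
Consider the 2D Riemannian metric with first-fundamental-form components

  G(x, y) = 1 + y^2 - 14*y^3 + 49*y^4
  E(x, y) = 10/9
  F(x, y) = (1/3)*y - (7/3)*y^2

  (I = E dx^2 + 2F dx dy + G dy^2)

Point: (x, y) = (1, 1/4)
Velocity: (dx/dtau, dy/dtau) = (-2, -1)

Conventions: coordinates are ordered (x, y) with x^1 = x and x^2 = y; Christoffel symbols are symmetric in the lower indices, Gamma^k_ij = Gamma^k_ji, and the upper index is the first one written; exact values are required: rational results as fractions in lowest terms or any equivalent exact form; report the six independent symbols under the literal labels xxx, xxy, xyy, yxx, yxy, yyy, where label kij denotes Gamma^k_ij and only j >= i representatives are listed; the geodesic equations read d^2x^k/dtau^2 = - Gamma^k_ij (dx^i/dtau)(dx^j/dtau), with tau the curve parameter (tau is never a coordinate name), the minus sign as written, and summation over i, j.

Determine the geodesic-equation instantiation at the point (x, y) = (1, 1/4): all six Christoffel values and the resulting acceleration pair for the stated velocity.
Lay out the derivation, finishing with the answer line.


E = 10/9, F = -1/16, G = 265/256 at the point
E_x = 0, E_y = 0, F_x = 0, F_y = -5/6, G_x = 0, G_y = 15/16
EG - F^2 = 2641/2304;  g^inv = (2304/2641) * [[265/256, 1/16], [1/16, 10/9]]
first-kind symbols [ij,l] = (1/2)(d_i g_jl + d_j g_il - d_l g_ij): [xx,x] = E_x/2 = 0, [xx,y] = F_x - E_y/2 = 0, [xy,x] = E_y/2 = 0, [xy,y] = G_x/2 = 0, [yy,x] = F_y - G_x/2 = -5/6, [yy,y] = G_y/2 = 15/32
Gamma^x_ij = (G*[ij,x] - F*[ij,y])/(EG - F^2), Gamma^y_ij = (E*[ij,y] - F*[ij,x])/(EG - F^2)
Gamma_xxx = 0, Gamma_xxy = 0, Gamma_xyy = -1920/2641, Gamma_yxx = 0, Gamma_yxy = 0, Gamma_yyy = 1080/2641
d^2x/dtau^2 = -(Gamma_xxx*(-2)^2 + 2*Gamma_xxy*(-2)*(-1) + Gamma_xyy*(-1)^2) = 1920/2641
d^2y/dtau^2 = -(Gamma_yxx*(-2)^2 + 2*Gamma_yxy*(-2)*(-1) + Gamma_yyy*(-1)^2) = -1080/2641

Answer: Gamma_xxx = 0, Gamma_xxy = 0, Gamma_xyy = -1920/2641, Gamma_yxx = 0, Gamma_yxy = 0, Gamma_yyy = 1080/2641; accelerations (d^2x/dtau^2, d^2y/dtau^2) = (1920/2641, -1080/2641)
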